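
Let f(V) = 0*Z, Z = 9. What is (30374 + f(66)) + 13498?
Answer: 43872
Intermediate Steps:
f(V) = 0 (f(V) = 0*9 = 0)
(30374 + f(66)) + 13498 = (30374 + 0) + 13498 = 30374 + 13498 = 43872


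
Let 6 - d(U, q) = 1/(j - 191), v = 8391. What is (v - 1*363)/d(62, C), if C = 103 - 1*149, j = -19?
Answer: 1685880/1261 ≈ 1336.9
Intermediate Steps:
C = -46 (C = 103 - 149 = -46)
d(U, q) = 1261/210 (d(U, q) = 6 - 1/(-19 - 191) = 6 - 1/(-210) = 6 - 1*(-1/210) = 6 + 1/210 = 1261/210)
(v - 1*363)/d(62, C) = (8391 - 1*363)/(1261/210) = (8391 - 363)*(210/1261) = 8028*(210/1261) = 1685880/1261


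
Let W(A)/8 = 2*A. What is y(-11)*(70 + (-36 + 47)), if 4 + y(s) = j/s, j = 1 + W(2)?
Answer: -567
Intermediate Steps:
W(A) = 16*A (W(A) = 8*(2*A) = 16*A)
j = 33 (j = 1 + 16*2 = 1 + 32 = 33)
y(s) = -4 + 33/s
y(-11)*(70 + (-36 + 47)) = (-4 + 33/(-11))*(70 + (-36 + 47)) = (-4 + 33*(-1/11))*(70 + 11) = (-4 - 3)*81 = -7*81 = -567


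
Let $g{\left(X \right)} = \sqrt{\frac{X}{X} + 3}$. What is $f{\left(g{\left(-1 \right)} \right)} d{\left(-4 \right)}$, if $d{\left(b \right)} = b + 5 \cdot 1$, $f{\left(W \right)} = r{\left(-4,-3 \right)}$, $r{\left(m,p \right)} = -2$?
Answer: $-2$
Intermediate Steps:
$g{\left(X \right)} = 2$ ($g{\left(X \right)} = \sqrt{1 + 3} = \sqrt{4} = 2$)
$f{\left(W \right)} = -2$
$d{\left(b \right)} = 5 + b$ ($d{\left(b \right)} = b + 5 = 5 + b$)
$f{\left(g{\left(-1 \right)} \right)} d{\left(-4 \right)} = - 2 \left(5 - 4\right) = \left(-2\right) 1 = -2$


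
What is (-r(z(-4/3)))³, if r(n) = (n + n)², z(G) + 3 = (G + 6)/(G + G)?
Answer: -47045881/64 ≈ -7.3509e+5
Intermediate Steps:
z(G) = -3 + (6 + G)/(2*G) (z(G) = -3 + (G + 6)/(G + G) = -3 + (6 + G)/((2*G)) = -3 + (6 + G)*(1/(2*G)) = -3 + (6 + G)/(2*G))
r(n) = 4*n² (r(n) = (2*n)² = 4*n²)
(-r(z(-4/3)))³ = (-4*(-5/2 + 3/((-4/3)))²)³ = (-4*(-5/2 + 3/((-4*⅓)))²)³ = (-4*(-5/2 + 3/(-4/3))²)³ = (-4*(-5/2 + 3*(-¾))²)³ = (-4*(-5/2 - 9/4)²)³ = (-4*(-19/4)²)³ = (-4*361/16)³ = (-1*361/4)³ = (-361/4)³ = -47045881/64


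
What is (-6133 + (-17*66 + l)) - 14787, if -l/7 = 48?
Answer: -22378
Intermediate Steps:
l = -336 (l = -7*48 = -336)
(-6133 + (-17*66 + l)) - 14787 = (-6133 + (-17*66 - 336)) - 14787 = (-6133 + (-1122 - 336)) - 14787 = (-6133 - 1458) - 14787 = -7591 - 14787 = -22378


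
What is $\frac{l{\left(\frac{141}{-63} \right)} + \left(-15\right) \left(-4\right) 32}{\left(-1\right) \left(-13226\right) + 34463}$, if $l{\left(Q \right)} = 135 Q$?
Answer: $\frac{11325}{333823} \approx 0.033925$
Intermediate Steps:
$\frac{l{\left(\frac{141}{-63} \right)} + \left(-15\right) \left(-4\right) 32}{\left(-1\right) \left(-13226\right) + 34463} = \frac{135 \frac{141}{-63} + \left(-15\right) \left(-4\right) 32}{\left(-1\right) \left(-13226\right) + 34463} = \frac{135 \cdot 141 \left(- \frac{1}{63}\right) + 60 \cdot 32}{13226 + 34463} = \frac{135 \left(- \frac{47}{21}\right) + 1920}{47689} = \left(- \frac{2115}{7} + 1920\right) \frac{1}{47689} = \frac{11325}{7} \cdot \frac{1}{47689} = \frac{11325}{333823}$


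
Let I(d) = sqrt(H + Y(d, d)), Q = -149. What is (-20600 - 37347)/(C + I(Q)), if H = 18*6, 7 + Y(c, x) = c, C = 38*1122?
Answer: -205885691/151485712 + 57947*I*sqrt(3)/454457136 ≈ -1.3591 + 0.00022085*I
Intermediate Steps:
C = 42636
Y(c, x) = -7 + c
H = 108
I(d) = sqrt(101 + d) (I(d) = sqrt(108 + (-7 + d)) = sqrt(101 + d))
(-20600 - 37347)/(C + I(Q)) = (-20600 - 37347)/(42636 + sqrt(101 - 149)) = -57947/(42636 + sqrt(-48)) = -57947/(42636 + 4*I*sqrt(3))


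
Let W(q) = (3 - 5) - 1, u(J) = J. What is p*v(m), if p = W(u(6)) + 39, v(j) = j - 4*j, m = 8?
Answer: -864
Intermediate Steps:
W(q) = -3 (W(q) = -2 - 1 = -3)
v(j) = -3*j
p = 36 (p = -3 + 39 = 36)
p*v(m) = 36*(-3*8) = 36*(-24) = -864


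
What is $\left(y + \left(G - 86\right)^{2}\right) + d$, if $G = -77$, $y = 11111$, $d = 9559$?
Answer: $47239$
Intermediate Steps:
$\left(y + \left(G - 86\right)^{2}\right) + d = \left(11111 + \left(-77 - 86\right)^{2}\right) + 9559 = \left(11111 + \left(-163\right)^{2}\right) + 9559 = \left(11111 + 26569\right) + 9559 = 37680 + 9559 = 47239$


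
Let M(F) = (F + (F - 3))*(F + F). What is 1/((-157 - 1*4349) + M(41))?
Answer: 1/1972 ≈ 0.00050710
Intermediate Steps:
M(F) = 2*F*(-3 + 2*F) (M(F) = (F + (-3 + F))*(2*F) = (-3 + 2*F)*(2*F) = 2*F*(-3 + 2*F))
1/((-157 - 1*4349) + M(41)) = 1/((-157 - 1*4349) + 2*41*(-3 + 2*41)) = 1/((-157 - 4349) + 2*41*(-3 + 82)) = 1/(-4506 + 2*41*79) = 1/(-4506 + 6478) = 1/1972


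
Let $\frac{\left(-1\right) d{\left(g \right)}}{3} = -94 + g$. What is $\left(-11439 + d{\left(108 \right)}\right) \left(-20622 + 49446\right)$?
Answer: $-330928344$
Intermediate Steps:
$d{\left(g \right)} = 282 - 3 g$ ($d{\left(g \right)} = - 3 \left(-94 + g\right) = 282 - 3 g$)
$\left(-11439 + d{\left(108 \right)}\right) \left(-20622 + 49446\right) = \left(-11439 + \left(282 - 324\right)\right) \left(-20622 + 49446\right) = \left(-11439 + \left(282 - 324\right)\right) 28824 = \left(-11439 - 42\right) 28824 = \left(-11481\right) 28824 = -330928344$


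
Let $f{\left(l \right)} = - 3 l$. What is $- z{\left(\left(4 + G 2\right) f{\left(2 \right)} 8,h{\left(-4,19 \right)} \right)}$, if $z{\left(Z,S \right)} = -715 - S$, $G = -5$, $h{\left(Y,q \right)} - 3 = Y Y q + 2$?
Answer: $1024$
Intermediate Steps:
$h{\left(Y,q \right)} = 5 + q Y^{2}$ ($h{\left(Y,q \right)} = 3 + \left(Y Y q + 2\right) = 3 + \left(Y^{2} q + 2\right) = 3 + \left(q Y^{2} + 2\right) = 3 + \left(2 + q Y^{2}\right) = 5 + q Y^{2}$)
$- z{\left(\left(4 + G 2\right) f{\left(2 \right)} 8,h{\left(-4,19 \right)} \right)} = - (-715 - \left(5 + 19 \left(-4\right)^{2}\right)) = - (-715 - \left(5 + 19 \cdot 16\right)) = - (-715 - \left(5 + 304\right)) = - (-715 - 309) = \left(-1\right) \left(-1024\right) = 1024$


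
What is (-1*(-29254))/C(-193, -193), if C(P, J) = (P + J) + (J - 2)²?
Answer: 29254/37639 ≈ 0.77723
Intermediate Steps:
C(P, J) = J + P + (-2 + J)² (C(P, J) = (J + P) + (-2 + J)² = J + P + (-2 + J)²)
(-1*(-29254))/C(-193, -193) = (-1*(-29254))/(-193 - 193 + (-2 - 193)²) = 29254/(-193 - 193 + (-195)²) = 29254/(-193 - 193 + 38025) = 29254/37639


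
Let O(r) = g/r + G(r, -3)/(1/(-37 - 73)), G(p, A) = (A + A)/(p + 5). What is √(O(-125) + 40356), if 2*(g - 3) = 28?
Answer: √100875910/50 ≈ 200.87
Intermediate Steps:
g = 17 (g = 3 + (½)*28 = 3 + 14 = 17)
G(p, A) = 2*A/(5 + p) (G(p, A) = (2*A)/(5 + p) = 2*A/(5 + p))
O(r) = 17/r + 660/(5 + r) (O(r) = 17/r + (2*(-3)/(5 + r))/(1/(-37 - 73)) = 17/r + (-6/(5 + r))/(1/(-110)) = 17/r + (-6/(5 + r))/(-1/110) = 17/r - 6/(5 + r)*(-110) = 17/r + 660/(5 + r))
√(O(-125) + 40356) = √((85 + 677*(-125))/((-125)*(5 - 125)) + 40356) = √(-1/125*(85 - 84625)/(-120) + 40356) = √(-1/125*(-1/120)*(-84540) + 40356) = √(-1409/250 + 40356) = √(10087591/250) = √100875910/50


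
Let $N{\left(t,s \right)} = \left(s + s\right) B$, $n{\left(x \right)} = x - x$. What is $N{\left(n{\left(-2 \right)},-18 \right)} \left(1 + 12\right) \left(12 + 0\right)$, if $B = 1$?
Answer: $-5616$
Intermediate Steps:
$n{\left(x \right)} = 0$
$N{\left(t,s \right)} = 2 s$ ($N{\left(t,s \right)} = \left(s + s\right) 1 = 2 s 1 = 2 s$)
$N{\left(n{\left(-2 \right)},-18 \right)} \left(1 + 12\right) \left(12 + 0\right) = 2 \left(-18\right) \left(1 + 12\right) \left(12 + 0\right) = - 36 \cdot 13 \cdot 12 = \left(-36\right) 156 = -5616$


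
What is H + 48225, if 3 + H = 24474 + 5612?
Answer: 78308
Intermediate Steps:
H = 30083 (H = -3 + (24474 + 5612) = -3 + 30086 = 30083)
H + 48225 = 30083 + 48225 = 78308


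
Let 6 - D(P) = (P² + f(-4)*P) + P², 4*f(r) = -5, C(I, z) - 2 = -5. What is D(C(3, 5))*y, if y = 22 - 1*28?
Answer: 189/2 ≈ 94.500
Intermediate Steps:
C(I, z) = -3 (C(I, z) = 2 - 5 = -3)
f(r) = -5/4 (f(r) = (¼)*(-5) = -5/4)
D(P) = 6 - 2*P² + 5*P/4 (D(P) = 6 - ((P² - 5*P/4) + P²) = 6 - (2*P² - 5*P/4) = 6 + (-2*P² + 5*P/4) = 6 - 2*P² + 5*P/4)
y = -6 (y = 22 - 28 = -6)
D(C(3, 5))*y = (6 - 2*(-3)² + (5/4)*(-3))*(-6) = (6 - 2*9 - 15/4)*(-6) = (6 - 18 - 15/4)*(-6) = -63/4*(-6) = 189/2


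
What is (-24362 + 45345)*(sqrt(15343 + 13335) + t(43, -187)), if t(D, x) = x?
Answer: -3923821 + 20983*sqrt(28678) ≈ -3.7044e+5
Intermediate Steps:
(-24362 + 45345)*(sqrt(15343 + 13335) + t(43, -187)) = (-24362 + 45345)*(sqrt(15343 + 13335) - 187) = 20983*(sqrt(28678) - 187) = 20983*(-187 + sqrt(28678)) = -3923821 + 20983*sqrt(28678)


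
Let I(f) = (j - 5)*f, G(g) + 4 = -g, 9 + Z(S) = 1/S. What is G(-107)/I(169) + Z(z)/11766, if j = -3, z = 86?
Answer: -26317081/342014088 ≈ -0.076947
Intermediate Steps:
Z(S) = -9 + 1/S
G(g) = -4 - g
I(f) = -8*f (I(f) = (-3 - 5)*f = -8*f)
G(-107)/I(169) + Z(z)/11766 = (-4 - 1*(-107))/((-8*169)) + (-9 + 1/86)/11766 = (-4 + 107)/(-1352) + (-9 + 1/86)*(1/11766) = 103*(-1/1352) - 773/86*1/11766 = -103/1352 - 773/1011876 = -26317081/342014088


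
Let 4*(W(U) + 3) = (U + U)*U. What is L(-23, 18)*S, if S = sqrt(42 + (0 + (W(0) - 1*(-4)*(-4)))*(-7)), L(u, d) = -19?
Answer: -95*sqrt(7) ≈ -251.35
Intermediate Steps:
W(U) = -3 + U**2/2 (W(U) = -3 + ((U + U)*U)/4 = -3 + ((2*U)*U)/4 = -3 + (2*U**2)/4 = -3 + U**2/2)
S = 5*sqrt(7) (S = sqrt(42 + (0 + ((-3 + (1/2)*0**2) - 1*(-4)*(-4)))*(-7)) = sqrt(42 + (0 + ((-3 + (1/2)*0) + 4*(-4)))*(-7)) = sqrt(42 + (0 + ((-3 + 0) - 16))*(-7)) = sqrt(42 + (0 + (-3 - 16))*(-7)) = sqrt(42 + (0 - 19)*(-7)) = sqrt(42 - 19*(-7)) = sqrt(42 + 133) = sqrt(175) = 5*sqrt(7) ≈ 13.229)
L(-23, 18)*S = -95*sqrt(7)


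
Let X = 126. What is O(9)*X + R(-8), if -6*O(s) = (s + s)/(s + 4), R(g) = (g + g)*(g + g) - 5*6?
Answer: 2560/13 ≈ 196.92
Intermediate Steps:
R(g) = -30 + 4*g² (R(g) = (2*g)*(2*g) - 30 = 4*g² - 30 = -30 + 4*g²)
O(s) = -s/(3*(4 + s)) (O(s) = -(s + s)/(6*(s + 4)) = -2*s/(6*(4 + s)) = -s/(3*(4 + s)))
O(9)*X + R(-8) = -1*9/(12 + 3*9)*126 + (-30 + 4*(-8)²) = -1*9/(12 + 27)*126 + (-30 + 4*64) = -1*9/39*126 + (-30 + 256) = -1*9*1/39*126 + 226 = -3/13*126 + 226 = -378/13 + 226 = 2560/13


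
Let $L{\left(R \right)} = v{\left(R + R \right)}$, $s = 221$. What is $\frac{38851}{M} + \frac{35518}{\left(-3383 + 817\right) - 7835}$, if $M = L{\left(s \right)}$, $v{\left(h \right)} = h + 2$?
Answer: $\frac{129439753}{1539348} \approx 84.087$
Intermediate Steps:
$v{\left(h \right)} = 2 + h$
$L{\left(R \right)} = 2 + 2 R$ ($L{\left(R \right)} = 2 + \left(R + R\right) = 2 + 2 R$)
$M = 444$ ($M = 2 + 2 \cdot 221 = 2 + 442 = 444$)
$\frac{38851}{M} + \frac{35518}{\left(-3383 + 817\right) - 7835} = \frac{38851}{444} + \frac{35518}{\left(-3383 + 817\right) - 7835} = 38851 \cdot \frac{1}{444} + \frac{35518}{-2566 - 7835} = \frac{38851}{444} + \frac{35518}{-10401} = \frac{38851}{444} + 35518 \left(- \frac{1}{10401}\right) = \frac{38851}{444} - \frac{35518}{10401} = \frac{129439753}{1539348}$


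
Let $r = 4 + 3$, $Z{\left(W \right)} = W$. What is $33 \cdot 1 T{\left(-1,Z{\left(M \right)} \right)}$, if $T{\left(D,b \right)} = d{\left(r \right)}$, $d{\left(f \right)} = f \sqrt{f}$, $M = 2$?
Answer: $231 \sqrt{7} \approx 611.17$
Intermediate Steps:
$r = 7$
$d{\left(f \right)} = f^{\frac{3}{2}}$
$T{\left(D,b \right)} = 7 \sqrt{7}$ ($T{\left(D,b \right)} = 7^{\frac{3}{2}} = 7 \sqrt{7}$)
$33 \cdot 1 T{\left(-1,Z{\left(M \right)} \right)} = 33 \cdot 1 \cdot 7 \sqrt{7} = 33 \cdot 7 \sqrt{7} = 231 \sqrt{7}$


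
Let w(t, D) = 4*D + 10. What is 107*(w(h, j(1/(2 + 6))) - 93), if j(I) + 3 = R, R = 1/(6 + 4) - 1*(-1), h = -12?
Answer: -48471/5 ≈ -9694.2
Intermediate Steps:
R = 11/10 (R = 1/10 + 1 = ⅒ + 1 = 11/10 ≈ 1.1000)
j(I) = -19/10 (j(I) = -3 + 11/10 = -19/10)
w(t, D) = 10 + 4*D
107*(w(h, j(1/(2 + 6))) - 93) = 107*((10 + 4*(-19/10)) - 93) = 107*((10 - 38/5) - 93) = 107*(12/5 - 93) = 107*(-453/5) = -48471/5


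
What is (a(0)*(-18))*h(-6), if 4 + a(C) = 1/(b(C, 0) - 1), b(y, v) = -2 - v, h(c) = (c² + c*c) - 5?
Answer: 5226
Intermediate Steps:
h(c) = -5 + 2*c² (h(c) = (c² + c²) - 5 = 2*c² - 5 = -5 + 2*c²)
a(C) = -13/3 (a(C) = -4 + 1/((-2 - 1*0) - 1) = -4 + 1/((-2 + 0) - 1) = -4 + 1/(-2 - 1) = -4 + 1/(-3) = -4 - ⅓ = -13/3)
(a(0)*(-18))*h(-6) = (-13/3*(-18))*(-5 + 2*(-6)²) = 78*(-5 + 2*36) = 78*(-5 + 72) = 78*67 = 5226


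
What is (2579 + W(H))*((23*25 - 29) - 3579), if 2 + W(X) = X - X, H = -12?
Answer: -7816041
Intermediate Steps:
W(X) = -2 (W(X) = -2 + (X - X) = -2 + 0 = -2)
(2579 + W(H))*((23*25 - 29) - 3579) = (2579 - 2)*((23*25 - 29) - 3579) = 2577*((575 - 29) - 3579) = 2577*(546 - 3579) = 2577*(-3033) = -7816041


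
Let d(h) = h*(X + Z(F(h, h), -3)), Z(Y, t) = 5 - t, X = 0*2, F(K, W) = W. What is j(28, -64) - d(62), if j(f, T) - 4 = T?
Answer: -556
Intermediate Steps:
j(f, T) = 4 + T
X = 0
d(h) = 8*h (d(h) = h*(0 + (5 - 1*(-3))) = h*(0 + (5 + 3)) = h*(0 + 8) = h*8 = 8*h)
j(28, -64) - d(62) = (4 - 64) - 8*62 = -60 - 1*496 = -60 - 496 = -556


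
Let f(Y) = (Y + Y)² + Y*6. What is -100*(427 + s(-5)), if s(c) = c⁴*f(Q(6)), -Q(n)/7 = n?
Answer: -425292700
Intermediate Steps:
Q(n) = -7*n
f(Y) = 4*Y² + 6*Y (f(Y) = (2*Y)² + 6*Y = 4*Y² + 6*Y)
s(c) = 6804*c⁴ (s(c) = c⁴*(2*(-7*6)*(3 + 2*(-7*6))) = c⁴*(2*(-42)*(3 + 2*(-42))) = c⁴*(2*(-42)*(3 - 84)) = c⁴*(2*(-42)*(-81)) = c⁴*6804 = 6804*c⁴)
-100*(427 + s(-5)) = -100*(427 + 6804*(-5)⁴) = -100*(427 + 6804*625) = -100*(427 + 4252500) = -100*4252927 = -425292700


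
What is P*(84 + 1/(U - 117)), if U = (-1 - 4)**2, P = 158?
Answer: 610433/46 ≈ 13270.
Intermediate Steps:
U = 25 (U = (-5)**2 = 25)
P*(84 + 1/(U - 117)) = 158*(84 + 1/(25 - 117)) = 158*(84 + 1/(-92)) = 158*(84 - 1/92) = 158*(7727/92) = 610433/46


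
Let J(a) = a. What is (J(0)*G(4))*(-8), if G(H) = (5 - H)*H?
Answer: 0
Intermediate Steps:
G(H) = H*(5 - H)
(J(0)*G(4))*(-8) = (0*(4*(5 - 1*4)))*(-8) = (0*(4*(5 - 4)))*(-8) = (0*(4*1))*(-8) = (0*4)*(-8) = 0*(-8) = 0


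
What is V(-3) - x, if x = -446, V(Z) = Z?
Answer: 443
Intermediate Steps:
V(-3) - x = -3 - 1*(-446) = -3 + 446 = 443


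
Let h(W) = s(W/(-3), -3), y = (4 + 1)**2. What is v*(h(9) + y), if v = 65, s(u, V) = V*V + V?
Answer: 2015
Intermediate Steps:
s(u, V) = V + V**2 (s(u, V) = V**2 + V = V + V**2)
y = 25 (y = 5**2 = 25)
h(W) = 6 (h(W) = -3*(1 - 3) = -3*(-2) = 6)
v*(h(9) + y) = 65*(6 + 25) = 65*31 = 2015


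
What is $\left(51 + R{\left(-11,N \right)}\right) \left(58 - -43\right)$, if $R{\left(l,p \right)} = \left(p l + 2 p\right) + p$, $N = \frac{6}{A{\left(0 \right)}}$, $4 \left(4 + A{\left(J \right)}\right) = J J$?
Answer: $6363$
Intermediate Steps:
$A{\left(J \right)} = -4 + \frac{J^{2}}{4}$ ($A{\left(J \right)} = -4 + \frac{J J}{4} = -4 + \frac{J^{2}}{4}$)
$N = - \frac{3}{2}$ ($N = \frac{6}{-4 + \frac{0^{2}}{4}} = \frac{6}{-4 + \frac{1}{4} \cdot 0} = \frac{6}{-4 + 0} = \frac{6}{-4} = 6 \left(- \frac{1}{4}\right) = - \frac{3}{2} \approx -1.5$)
$R{\left(l,p \right)} = 3 p + l p$ ($R{\left(l,p \right)} = \left(l p + 2 p\right) + p = \left(2 p + l p\right) + p = 3 p + l p$)
$\left(51 + R{\left(-11,N \right)}\right) \left(58 - -43\right) = \left(51 - \frac{3 \left(3 - 11\right)}{2}\right) \left(58 - -43\right) = \left(51 - -12\right) \left(58 + 43\right) = \left(51 + 12\right) 101 = 63 \cdot 101 = 6363$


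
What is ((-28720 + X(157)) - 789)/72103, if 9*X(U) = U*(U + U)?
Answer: -216283/648927 ≈ -0.33329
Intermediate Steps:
X(U) = 2*U²/9 (X(U) = (U*(U + U))/9 = (U*(2*U))/9 = (2*U²)/9 = 2*U²/9)
((-28720 + X(157)) - 789)/72103 = ((-28720 + (2/9)*157²) - 789)/72103 = ((-28720 + (2/9)*24649) - 789)*(1/72103) = ((-28720 + 49298/9) - 789)*(1/72103) = (-209182/9 - 789)*(1/72103) = -216283/9*1/72103 = -216283/648927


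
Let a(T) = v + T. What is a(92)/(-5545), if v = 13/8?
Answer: -749/44360 ≈ -0.016885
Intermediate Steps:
v = 13/8 (v = 13*(1/8) = 13/8 ≈ 1.6250)
a(T) = 13/8 + T
a(92)/(-5545) = (13/8 + 92)/(-5545) = (749/8)*(-1/5545) = -749/44360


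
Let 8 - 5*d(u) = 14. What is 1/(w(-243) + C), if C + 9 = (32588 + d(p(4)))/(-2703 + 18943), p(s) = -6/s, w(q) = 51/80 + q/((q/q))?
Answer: -81200/20247701 ≈ -0.0040103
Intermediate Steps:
w(q) = 51/80 + q (w(q) = 51*(1/80) + q/1 = 51/80 + q*1 = 51/80 + q)
d(u) = -6/5 (d(u) = 8/5 - ⅕*14 = 8/5 - 14/5 = -6/5)
C = -283933/40600 (C = -9 + (32588 - 6/5)/(-2703 + 18943) = -9 + (162934/5)/16240 = -9 + (162934/5)*(1/16240) = -9 + 81467/40600 = -283933/40600 ≈ -6.9934)
1/(w(-243) + C) = 1/((51/80 - 243) - 283933/40600) = 1/(-19389/80 - 283933/40600) = 1/(-20247701/81200) = -81200/20247701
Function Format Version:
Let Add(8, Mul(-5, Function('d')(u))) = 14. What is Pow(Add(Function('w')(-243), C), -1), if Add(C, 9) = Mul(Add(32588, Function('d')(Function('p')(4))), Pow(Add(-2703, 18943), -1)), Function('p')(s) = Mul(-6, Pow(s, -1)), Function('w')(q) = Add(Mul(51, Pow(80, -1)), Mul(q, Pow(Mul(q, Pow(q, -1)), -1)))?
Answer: Rational(-81200, 20247701) ≈ -0.0040103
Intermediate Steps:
Function('w')(q) = Add(Rational(51, 80), q) (Function('w')(q) = Add(Mul(51, Rational(1, 80)), Mul(q, Pow(1, -1))) = Add(Rational(51, 80), Mul(q, 1)) = Add(Rational(51, 80), q))
Function('d')(u) = Rational(-6, 5) (Function('d')(u) = Add(Rational(8, 5), Mul(Rational(-1, 5), 14)) = Add(Rational(8, 5), Rational(-14, 5)) = Rational(-6, 5))
C = Rational(-283933, 40600) (C = Add(-9, Mul(Add(32588, Rational(-6, 5)), Pow(Add(-2703, 18943), -1))) = Add(-9, Mul(Rational(162934, 5), Pow(16240, -1))) = Add(-9, Mul(Rational(162934, 5), Rational(1, 16240))) = Add(-9, Rational(81467, 40600)) = Rational(-283933, 40600) ≈ -6.9934)
Pow(Add(Function('w')(-243), C), -1) = Pow(Add(Add(Rational(51, 80), -243), Rational(-283933, 40600)), -1) = Pow(Add(Rational(-19389, 80), Rational(-283933, 40600)), -1) = Pow(Rational(-20247701, 81200), -1) = Rational(-81200, 20247701)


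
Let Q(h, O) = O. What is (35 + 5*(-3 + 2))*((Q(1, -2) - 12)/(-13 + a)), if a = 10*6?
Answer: -420/47 ≈ -8.9362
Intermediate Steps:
a = 60
(35 + 5*(-3 + 2))*((Q(1, -2) - 12)/(-13 + a)) = (35 + 5*(-3 + 2))*((-2 - 12)/(-13 + 60)) = (35 + 5*(-1))*(-14/47) = (35 - 5)*(-14*1/47) = 30*(-14/47) = -420/47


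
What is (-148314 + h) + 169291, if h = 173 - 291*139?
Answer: -19299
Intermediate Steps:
h = -40276 (h = 173 - 40449 = -40276)
(-148314 + h) + 169291 = (-148314 - 40276) + 169291 = -188590 + 169291 = -19299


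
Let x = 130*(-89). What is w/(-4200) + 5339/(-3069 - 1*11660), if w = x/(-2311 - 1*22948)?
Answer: -4358255221/12019747740 ≈ -0.36259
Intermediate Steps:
x = -11570
w = 890/1943 (w = -11570/(-2311 - 1*22948) = -11570/(-2311 - 22948) = -11570/(-25259) = -11570*(-1/25259) = 890/1943 ≈ 0.45805)
w/(-4200) + 5339/(-3069 - 1*11660) = (890/1943)/(-4200) + 5339/(-3069 - 1*11660) = (890/1943)*(-1/4200) + 5339/(-3069 - 11660) = -89/816060 + 5339/(-14729) = -89/816060 + 5339*(-1/14729) = -89/816060 - 5339/14729 = -4358255221/12019747740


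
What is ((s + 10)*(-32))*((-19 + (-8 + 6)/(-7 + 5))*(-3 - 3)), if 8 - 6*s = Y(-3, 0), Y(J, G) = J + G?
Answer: -40896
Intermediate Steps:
Y(J, G) = G + J
s = 11/6 (s = 4/3 - (0 - 3)/6 = 4/3 - ⅙*(-3) = 4/3 + ½ = 11/6 ≈ 1.8333)
((s + 10)*(-32))*((-19 + (-8 + 6)/(-7 + 5))*(-3 - 3)) = ((11/6 + 10)*(-32))*((-19 + (-8 + 6)/(-7 + 5))*(-3 - 3)) = ((71/6)*(-32))*((-19 - 2/(-2))*(-6)) = -1136*(-19 - 2*(-½))*(-6)/3 = -1136*(-19 + 1)*(-6)/3 = -(-6816)*(-6) = -1136/3*108 = -40896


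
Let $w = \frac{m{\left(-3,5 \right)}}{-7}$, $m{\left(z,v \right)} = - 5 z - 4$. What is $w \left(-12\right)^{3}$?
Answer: $\frac{19008}{7} \approx 2715.4$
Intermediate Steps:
$m{\left(z,v \right)} = -4 - 5 z$
$w = - \frac{11}{7}$ ($w = \frac{-4 - -15}{-7} = \left(-4 + 15\right) \left(- \frac{1}{7}\right) = 11 \left(- \frac{1}{7}\right) = - \frac{11}{7} \approx -1.5714$)
$w \left(-12\right)^{3} = - \frac{11 \left(-12\right)^{3}}{7} = \left(- \frac{11}{7}\right) \left(-1728\right) = \frac{19008}{7}$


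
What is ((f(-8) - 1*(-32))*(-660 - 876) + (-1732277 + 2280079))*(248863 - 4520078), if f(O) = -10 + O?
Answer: -2247931912070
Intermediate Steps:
((f(-8) - 1*(-32))*(-660 - 876) + (-1732277 + 2280079))*(248863 - 4520078) = (((-10 - 8) - 1*(-32))*(-660 - 876) + (-1732277 + 2280079))*(248863 - 4520078) = ((-18 + 32)*(-1536) + 547802)*(-4271215) = (14*(-1536) + 547802)*(-4271215) = (-21504 + 547802)*(-4271215) = 526298*(-4271215) = -2247931912070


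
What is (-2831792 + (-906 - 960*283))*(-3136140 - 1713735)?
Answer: 15055845252750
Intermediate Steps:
(-2831792 + (-906 - 960*283))*(-3136140 - 1713735) = (-2831792 + (-906 - 271680))*(-4849875) = (-2831792 - 272586)*(-4849875) = -3104378*(-4849875) = 15055845252750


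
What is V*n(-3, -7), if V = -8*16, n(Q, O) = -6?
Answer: 768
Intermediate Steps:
V = -128
V*n(-3, -7) = -128*(-6) = 768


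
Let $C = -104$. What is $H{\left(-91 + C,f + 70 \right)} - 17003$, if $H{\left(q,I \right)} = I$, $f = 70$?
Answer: $-16863$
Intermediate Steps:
$H{\left(-91 + C,f + 70 \right)} - 17003 = \left(70 + 70\right) - 17003 = 140 - 17003 = -16863$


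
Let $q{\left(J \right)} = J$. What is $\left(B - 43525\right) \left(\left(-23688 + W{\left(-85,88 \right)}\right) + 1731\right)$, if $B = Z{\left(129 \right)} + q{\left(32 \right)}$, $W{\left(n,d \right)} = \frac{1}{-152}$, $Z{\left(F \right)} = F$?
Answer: $\frac{36181458065}{38} \approx 9.5214 \cdot 10^{8}$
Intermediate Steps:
$W{\left(n,d \right)} = - \frac{1}{152}$
$B = 161$ ($B = 129 + 32 = 161$)
$\left(B - 43525\right) \left(\left(-23688 + W{\left(-85,88 \right)}\right) + 1731\right) = \left(161 - 43525\right) \left(\left(-23688 - \frac{1}{152}\right) + 1731\right) = - 43364 \left(- \frac{3600577}{152} + 1731\right) = \left(-43364\right) \left(- \frac{3337465}{152}\right) = \frac{36181458065}{38}$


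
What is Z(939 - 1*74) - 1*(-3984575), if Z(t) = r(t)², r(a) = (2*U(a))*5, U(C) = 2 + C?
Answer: 79153475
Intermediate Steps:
r(a) = 20 + 10*a (r(a) = (2*(2 + a))*5 = (4 + 2*a)*5 = 20 + 10*a)
Z(t) = (20 + 10*t)²
Z(939 - 1*74) - 1*(-3984575) = 100*(2 + (939 - 1*74))² - 1*(-3984575) = 100*(2 + (939 - 74))² + 3984575 = 100*(2 + 865)² + 3984575 = 100*867² + 3984575 = 100*751689 + 3984575 = 75168900 + 3984575 = 79153475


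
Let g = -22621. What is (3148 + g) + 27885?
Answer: 8412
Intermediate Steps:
(3148 + g) + 27885 = (3148 - 22621) + 27885 = -19473 + 27885 = 8412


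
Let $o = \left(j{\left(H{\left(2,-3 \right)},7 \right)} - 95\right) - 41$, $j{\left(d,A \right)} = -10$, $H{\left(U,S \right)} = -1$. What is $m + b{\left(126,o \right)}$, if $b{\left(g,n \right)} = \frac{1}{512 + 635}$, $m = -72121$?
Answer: $- \frac{82722786}{1147} \approx -72121.0$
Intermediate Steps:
$o = -146$ ($o = \left(-10 - 95\right) - 41 = -105 - 41 = -146$)
$b{\left(g,n \right)} = \frac{1}{1147}$
$m + b{\left(126,o \right)} = -72121 + \frac{1}{1147} = - \frac{82722786}{1147}$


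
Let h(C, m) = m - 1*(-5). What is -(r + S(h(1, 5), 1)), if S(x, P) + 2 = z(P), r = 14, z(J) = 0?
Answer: -12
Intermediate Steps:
h(C, m) = 5 + m (h(C, m) = m + 5 = 5 + m)
S(x, P) = -2 (S(x, P) = -2 + 0 = -2)
-(r + S(h(1, 5), 1)) = -(14 - 2) = -1*12 = -12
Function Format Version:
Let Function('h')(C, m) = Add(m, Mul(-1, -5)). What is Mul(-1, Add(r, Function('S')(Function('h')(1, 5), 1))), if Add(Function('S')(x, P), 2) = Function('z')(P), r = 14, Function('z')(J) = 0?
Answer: -12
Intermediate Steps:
Function('h')(C, m) = Add(5, m) (Function('h')(C, m) = Add(m, 5) = Add(5, m))
Function('S')(x, P) = -2 (Function('S')(x, P) = Add(-2, 0) = -2)
Mul(-1, Add(r, Function('S')(Function('h')(1, 5), 1))) = Mul(-1, Add(14, -2)) = Mul(-1, 12) = -12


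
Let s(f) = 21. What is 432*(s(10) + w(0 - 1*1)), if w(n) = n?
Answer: 8640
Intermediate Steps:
432*(s(10) + w(0 - 1*1)) = 432*(21 + (0 - 1*1)) = 432*(21 + (0 - 1)) = 432*(21 - 1) = 432*20 = 8640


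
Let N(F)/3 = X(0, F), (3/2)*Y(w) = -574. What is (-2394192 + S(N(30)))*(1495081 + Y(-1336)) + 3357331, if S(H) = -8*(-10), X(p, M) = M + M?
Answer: -10735415576647/3 ≈ -3.5785e+12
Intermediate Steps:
Y(w) = -1148/3 (Y(w) = (2/3)*(-574) = -1148/3)
X(p, M) = 2*M
N(F) = 6*F (N(F) = 3*(2*F) = 6*F)
S(H) = 80
(-2394192 + S(N(30)))*(1495081 + Y(-1336)) + 3357331 = (-2394192 + 80)*(1495081 - 1148/3) + 3357331 = -2394112*4484095/3 + 3357331 = -10735425648640/3 + 3357331 = -10735415576647/3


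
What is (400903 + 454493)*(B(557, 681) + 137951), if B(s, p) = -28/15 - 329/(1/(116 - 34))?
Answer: 474621317844/5 ≈ 9.4924e+10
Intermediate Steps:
B(s, p) = -404698/15 (B(s, p) = -28*1/15 - 329/(1/82) = -28/15 - 329/1/82 = -28/15 - 329*82 = -28/15 - 26978 = -404698/15)
(400903 + 454493)*(B(557, 681) + 137951) = (400903 + 454493)*(-404698/15 + 137951) = 855396*(1664567/15) = 474621317844/5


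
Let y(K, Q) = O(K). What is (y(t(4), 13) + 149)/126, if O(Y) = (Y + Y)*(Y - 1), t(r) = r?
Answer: 173/126 ≈ 1.3730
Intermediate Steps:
O(Y) = 2*Y*(-1 + Y) (O(Y) = (2*Y)*(-1 + Y) = 2*Y*(-1 + Y))
y(K, Q) = 2*K*(-1 + K)
(y(t(4), 13) + 149)/126 = (2*4*(-1 + 4) + 149)/126 = (2*4*3 + 149)*(1/126) = (24 + 149)*(1/126) = 173*(1/126) = 173/126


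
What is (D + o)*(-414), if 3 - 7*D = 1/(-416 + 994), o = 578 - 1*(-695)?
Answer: -1066524237/2023 ≈ -5.2720e+5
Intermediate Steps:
o = 1273 (o = 578 + 695 = 1273)
D = 1733/4046 (D = 3/7 - 1/(7*(-416 + 994)) = 3/7 - ⅐/578 = 3/7 - ⅐*1/578 = 3/7 - 1/4046 = 1733/4046 ≈ 0.42832)
(D + o)*(-414) = (1733/4046 + 1273)*(-414) = (5152291/4046)*(-414) = -1066524237/2023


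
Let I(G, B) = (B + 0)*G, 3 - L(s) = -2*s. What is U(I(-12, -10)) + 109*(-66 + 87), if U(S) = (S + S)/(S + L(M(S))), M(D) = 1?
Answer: 57273/25 ≈ 2290.9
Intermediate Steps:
L(s) = 3 + 2*s (L(s) = 3 - (-2)*s = 3 + 2*s)
I(G, B) = B*G
U(S) = 2*S/(5 + S) (U(S) = (S + S)/(S + (3 + 2*1)) = (2*S)/(S + (3 + 2)) = (2*S)/(S + 5) = (2*S)/(5 + S) = 2*S/(5 + S))
U(I(-12, -10)) + 109*(-66 + 87) = 2*(-10*(-12))/(5 - 10*(-12)) + 109*(-66 + 87) = 2*120/(5 + 120) + 109*21 = 2*120/125 + 2289 = 2*120*(1/125) + 2289 = 48/25 + 2289 = 57273/25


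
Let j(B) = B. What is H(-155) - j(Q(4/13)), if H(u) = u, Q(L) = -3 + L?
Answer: -1980/13 ≈ -152.31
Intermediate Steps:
H(-155) - j(Q(4/13)) = -155 - (-3 + 4/13) = -155 - 1*(-35/13) = -155 + 35/13 = -1980/13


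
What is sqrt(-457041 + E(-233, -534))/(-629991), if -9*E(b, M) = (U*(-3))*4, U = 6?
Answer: -I*sqrt(457033)/629991 ≈ -0.0010731*I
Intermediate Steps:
E(b, M) = 8 (E(b, M) = -6*(-3)*4/9 = -(-2)*4 = -1/9*(-72) = 8)
sqrt(-457041 + E(-233, -534))/(-629991) = sqrt(-457041 + 8)/(-629991) = sqrt(-457033)*(-1/629991) = (I*sqrt(457033))*(-1/629991) = -I*sqrt(457033)/629991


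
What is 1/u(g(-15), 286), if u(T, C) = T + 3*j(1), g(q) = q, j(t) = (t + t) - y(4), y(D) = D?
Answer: -1/21 ≈ -0.047619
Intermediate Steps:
j(t) = -4 + 2*t (j(t) = (t + t) - 1*4 = 2*t - 4 = -4 + 2*t)
u(T, C) = -6 + T (u(T, C) = T + 3*(-4 + 2*1) = T + 3*(-4 + 2) = T + 3*(-2) = T - 6 = -6 + T)
1/u(g(-15), 286) = 1/(-6 - 15) = 1/(-21) = -1/21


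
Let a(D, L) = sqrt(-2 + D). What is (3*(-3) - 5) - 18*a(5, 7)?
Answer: -14 - 18*sqrt(3) ≈ -45.177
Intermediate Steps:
(3*(-3) - 5) - 18*a(5, 7) = (3*(-3) - 5) - 18*sqrt(-2 + 5) = (-9 - 5) - 18*sqrt(3) = -14 - 18*sqrt(3)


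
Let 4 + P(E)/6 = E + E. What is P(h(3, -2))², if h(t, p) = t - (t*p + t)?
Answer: 2304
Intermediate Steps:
h(t, p) = -p*t (h(t, p) = t - (p*t + t) = t - (t + p*t) = t + (-t - p*t) = -p*t)
P(E) = -24 + 12*E (P(E) = -24 + 6*(E + E) = -24 + 6*(2*E) = -24 + 12*E)
P(h(3, -2))² = (-24 + 12*(-1*(-2)*3))² = (-24 + 12*6)² = (-24 + 72)² = 48² = 2304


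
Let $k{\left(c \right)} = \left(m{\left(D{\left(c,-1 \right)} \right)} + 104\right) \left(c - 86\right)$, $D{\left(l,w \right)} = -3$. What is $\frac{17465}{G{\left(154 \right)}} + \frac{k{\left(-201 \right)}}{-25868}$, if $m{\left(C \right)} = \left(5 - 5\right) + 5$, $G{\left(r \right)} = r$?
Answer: $\frac{32614443}{284548} \approx 114.62$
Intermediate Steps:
$m{\left(C \right)} = 5$ ($m{\left(C \right)} = 0 + 5 = 5$)
$k{\left(c \right)} = -9374 + 109 c$ ($k{\left(c \right)} = \left(5 + 104\right) \left(c - 86\right) = 109 \left(-86 + c\right) = -9374 + 109 c$)
$\frac{17465}{G{\left(154 \right)}} + \frac{k{\left(-201 \right)}}{-25868} = \frac{17465}{154} + \frac{-9374 + 109 \left(-201\right)}{-25868} = 17465 \cdot \frac{1}{154} + \left(-9374 - 21909\right) \left(- \frac{1}{25868}\right) = \frac{2495}{22} - - \frac{31283}{25868} = \frac{2495}{22} + \frac{31283}{25868} = \frac{32614443}{284548}$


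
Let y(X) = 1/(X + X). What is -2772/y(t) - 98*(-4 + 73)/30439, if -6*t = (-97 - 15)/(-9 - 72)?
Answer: 1049841170/821853 ≈ 1277.4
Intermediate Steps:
t = -56/243 (t = -(-97 - 15)/(6*(-9 - 72)) = -(-56)/(3*(-81)) = -(-56)*(-1)/(3*81) = -⅙*112/81 = -56/243 ≈ -0.23045)
y(X) = 1/(2*X)
-2772/y(t) - 98*(-4 + 73)/30439 = -2772/(1/(2*(-56/243))) - 98*(-4 + 73)/30439 = -2772/((½)*(-243/56)) - 98*69*(1/30439) = -2772/(-243/112) - 6762*1/30439 = -2772*(-112/243) - 6762/30439 = 34496/27 - 6762/30439 = 1049841170/821853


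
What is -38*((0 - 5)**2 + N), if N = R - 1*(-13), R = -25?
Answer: -494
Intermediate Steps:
N = -12 (N = -25 - 1*(-13) = -25 + 13 = -12)
-38*((0 - 5)**2 + N) = -38*((0 - 5)**2 - 12) = -38*((-5)**2 - 12) = -38*(25 - 12) = -38*13 = -494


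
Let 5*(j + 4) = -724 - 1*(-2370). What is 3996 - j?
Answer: 18354/5 ≈ 3670.8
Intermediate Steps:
j = 1626/5 (j = -4 + (-724 - 1*(-2370))/5 = -4 + (-724 + 2370)/5 = -4 + (1/5)*1646 = -4 + 1646/5 = 1626/5 ≈ 325.20)
3996 - j = 3996 - 1*1626/5 = 3996 - 1626/5 = 18354/5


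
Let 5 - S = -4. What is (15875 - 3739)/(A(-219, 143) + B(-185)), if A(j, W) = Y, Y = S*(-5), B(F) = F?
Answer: -6068/115 ≈ -52.765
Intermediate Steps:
S = 9 (S = 5 - 1*(-4) = 5 + 4 = 9)
Y = -45 (Y = 9*(-5) = -45)
A(j, W) = -45
(15875 - 3739)/(A(-219, 143) + B(-185)) = (15875 - 3739)/(-45 - 185) = 12136/(-230) = 12136*(-1/230) = -6068/115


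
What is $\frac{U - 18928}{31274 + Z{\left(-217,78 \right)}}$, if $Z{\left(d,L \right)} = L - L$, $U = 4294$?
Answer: $- \frac{7317}{15637} \approx -0.46793$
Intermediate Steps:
$Z{\left(d,L \right)} = 0$
$\frac{U - 18928}{31274 + Z{\left(-217,78 \right)}} = \frac{4294 - 18928}{31274 + 0} = - \frac{14634}{31274} = \left(-14634\right) \frac{1}{31274} = - \frac{7317}{15637}$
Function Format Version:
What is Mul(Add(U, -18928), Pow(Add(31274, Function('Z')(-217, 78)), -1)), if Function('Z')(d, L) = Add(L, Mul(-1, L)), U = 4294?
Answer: Rational(-7317, 15637) ≈ -0.46793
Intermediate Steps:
Function('Z')(d, L) = 0
Mul(Add(U, -18928), Pow(Add(31274, Function('Z')(-217, 78)), -1)) = Mul(Add(4294, -18928), Pow(Add(31274, 0), -1)) = Mul(-14634, Pow(31274, -1)) = Mul(-14634, Rational(1, 31274)) = Rational(-7317, 15637)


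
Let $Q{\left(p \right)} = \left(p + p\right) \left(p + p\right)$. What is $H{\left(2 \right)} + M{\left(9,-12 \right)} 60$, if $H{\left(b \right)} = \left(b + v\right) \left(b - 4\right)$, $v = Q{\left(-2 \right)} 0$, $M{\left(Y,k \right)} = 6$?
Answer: $356$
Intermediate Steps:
$Q{\left(p \right)} = 4 p^{2}$ ($Q{\left(p \right)} = 2 p 2 p = 4 p^{2}$)
$v = 0$ ($v = 4 \left(-2\right)^{2} \cdot 0 = 4 \cdot 4 \cdot 0 = 16 \cdot 0 = 0$)
$H{\left(b \right)} = b \left(-4 + b\right)$ ($H{\left(b \right)} = \left(b + 0\right) \left(b - 4\right) = b \left(-4 + b\right)$)
$H{\left(2 \right)} + M{\left(9,-12 \right)} 60 = 2 \left(-4 + 2\right) + 6 \cdot 60 = 2 \left(-2\right) + 360 = -4 + 360 = 356$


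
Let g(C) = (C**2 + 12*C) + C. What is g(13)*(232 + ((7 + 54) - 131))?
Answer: 54756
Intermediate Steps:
g(C) = C**2 + 13*C
g(13)*(232 + ((7 + 54) - 131)) = (13*(13 + 13))*(232 + ((7 + 54) - 131)) = (13*26)*(232 + (61 - 131)) = 338*(232 - 70) = 338*162 = 54756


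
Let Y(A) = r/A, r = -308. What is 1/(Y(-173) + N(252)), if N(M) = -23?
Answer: -173/3671 ≈ -0.047126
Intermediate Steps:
Y(A) = -308/A
1/(Y(-173) + N(252)) = 1/(-308/(-173) - 23) = 1/(-308*(-1/173) - 23) = 1/(308/173 - 23) = 1/(-3671/173) = -173/3671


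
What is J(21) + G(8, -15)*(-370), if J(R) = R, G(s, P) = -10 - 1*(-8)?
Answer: 761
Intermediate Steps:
G(s, P) = -2 (G(s, P) = -10 + 8 = -2)
J(21) + G(8, -15)*(-370) = 21 - 2*(-370) = 21 + 740 = 761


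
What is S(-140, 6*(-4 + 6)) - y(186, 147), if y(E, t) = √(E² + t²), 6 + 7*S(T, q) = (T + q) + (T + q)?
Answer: -262/7 - 3*√6245 ≈ -274.50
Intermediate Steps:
S(T, q) = -6/7 + 2*T/7 + 2*q/7 (S(T, q) = -6/7 + ((T + q) + (T + q))/7 = -6/7 + (2*T + 2*q)/7 = -6/7 + (2*T/7 + 2*q/7) = -6/7 + 2*T/7 + 2*q/7)
S(-140, 6*(-4 + 6)) - y(186, 147) = (-6/7 + (2/7)*(-140) + 2*(6*(-4 + 6))/7) - √(186² + 147²) = (-6/7 - 40 + 2*(6*2)/7) - √(34596 + 21609) = (-6/7 - 40 + (2/7)*12) - √56205 = (-6/7 - 40 + 24/7) - 3*√6245 = -262/7 - 3*√6245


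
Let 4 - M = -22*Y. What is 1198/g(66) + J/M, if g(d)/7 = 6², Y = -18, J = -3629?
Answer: 49433/3528 ≈ 14.012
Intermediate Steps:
M = -392 (M = 4 - (-22)*(-18) = 4 - 1*396 = 4 - 396 = -392)
g(d) = 252 (g(d) = 7*6² = 7*36 = 252)
1198/g(66) + J/M = 1198/252 - 3629/(-392) = 1198*(1/252) - 3629*(-1/392) = 599/126 + 3629/392 = 49433/3528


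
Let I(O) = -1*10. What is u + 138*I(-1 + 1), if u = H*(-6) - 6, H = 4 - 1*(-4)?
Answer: -1434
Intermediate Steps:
H = 8 (H = 4 + 4 = 8)
u = -54 (u = 8*(-6) - 6 = -48 - 6 = -54)
I(O) = -10
u + 138*I(-1 + 1) = -54 + 138*(-10) = -54 - 1380 = -1434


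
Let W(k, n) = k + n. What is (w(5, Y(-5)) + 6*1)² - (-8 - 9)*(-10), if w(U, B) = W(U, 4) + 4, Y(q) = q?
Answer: 191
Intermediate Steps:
w(U, B) = 8 + U (w(U, B) = (U + 4) + 4 = (4 + U) + 4 = 8 + U)
(w(5, Y(-5)) + 6*1)² - (-8 - 9)*(-10) = ((8 + 5) + 6*1)² - (-8 - 9)*(-10) = (13 + 6)² - (-17)*(-10) = 19² - 1*170 = 361 - 170 = 191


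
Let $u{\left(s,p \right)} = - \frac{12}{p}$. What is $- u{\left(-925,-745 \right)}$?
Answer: $- \frac{12}{745} \approx -0.016107$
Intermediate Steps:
$- u{\left(-925,-745 \right)} = - \frac{-12}{-745} = - \frac{\left(-12\right) \left(-1\right)}{745} = \left(-1\right) \frac{12}{745} = - \frac{12}{745}$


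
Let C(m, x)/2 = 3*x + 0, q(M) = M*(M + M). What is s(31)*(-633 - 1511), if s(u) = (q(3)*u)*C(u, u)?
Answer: -222521472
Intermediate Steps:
q(M) = 2*M² (q(M) = M*(2*M) = 2*M²)
C(m, x) = 6*x (C(m, x) = 2*(3*x + 0) = 2*(3*x) = 6*x)
s(u) = 108*u² (s(u) = ((2*3²)*u)*(6*u) = ((2*9)*u)*(6*u) = (18*u)*(6*u) = 108*u²)
s(31)*(-633 - 1511) = (108*31²)*(-633 - 1511) = (108*961)*(-2144) = 103788*(-2144) = -222521472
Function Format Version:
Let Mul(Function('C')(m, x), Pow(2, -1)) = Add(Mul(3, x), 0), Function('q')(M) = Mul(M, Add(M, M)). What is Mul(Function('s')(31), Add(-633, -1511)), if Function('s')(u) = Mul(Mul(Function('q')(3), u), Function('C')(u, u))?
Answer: -222521472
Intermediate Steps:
Function('q')(M) = Mul(2, Pow(M, 2)) (Function('q')(M) = Mul(M, Mul(2, M)) = Mul(2, Pow(M, 2)))
Function('C')(m, x) = Mul(6, x) (Function('C')(m, x) = Mul(2, Add(Mul(3, x), 0)) = Mul(2, Mul(3, x)) = Mul(6, x))
Function('s')(u) = Mul(108, Pow(u, 2)) (Function('s')(u) = Mul(Mul(Mul(2, Pow(3, 2)), u), Mul(6, u)) = Mul(Mul(Mul(2, 9), u), Mul(6, u)) = Mul(Mul(18, u), Mul(6, u)) = Mul(108, Pow(u, 2)))
Mul(Function('s')(31), Add(-633, -1511)) = Mul(Mul(108, Pow(31, 2)), Add(-633, -1511)) = Mul(Mul(108, 961), -2144) = Mul(103788, -2144) = -222521472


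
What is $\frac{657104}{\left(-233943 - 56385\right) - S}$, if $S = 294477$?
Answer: $- \frac{657104}{584805} \approx -1.1236$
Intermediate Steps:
$\frac{657104}{\left(-233943 - 56385\right) - S} = \frac{657104}{\left(-233943 - 56385\right) - 294477} = \frac{657104}{-290328 - 294477} = \frac{657104}{-584805} = 657104 \left(- \frac{1}{584805}\right) = - \frac{657104}{584805}$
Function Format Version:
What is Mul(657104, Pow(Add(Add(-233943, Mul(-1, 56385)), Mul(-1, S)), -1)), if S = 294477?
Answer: Rational(-657104, 584805) ≈ -1.1236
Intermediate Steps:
Mul(657104, Pow(Add(Add(-233943, Mul(-1, 56385)), Mul(-1, S)), -1)) = Mul(657104, Pow(Add(Add(-233943, Mul(-1, 56385)), Mul(-1, 294477)), -1)) = Mul(657104, Pow(Add(Add(-233943, -56385), -294477), -1)) = Mul(657104, Pow(Add(-290328, -294477), -1)) = Mul(657104, Pow(-584805, -1)) = Mul(657104, Rational(-1, 584805)) = Rational(-657104, 584805)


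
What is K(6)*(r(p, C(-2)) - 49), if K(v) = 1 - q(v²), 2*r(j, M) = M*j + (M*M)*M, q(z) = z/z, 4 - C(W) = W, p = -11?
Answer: 0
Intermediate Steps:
C(W) = 4 - W
q(z) = 1
r(j, M) = M³/2 + M*j/2 (r(j, M) = (M*j + (M*M)*M)/2 = (M*j + M²*M)/2 = (M*j + M³)/2 = (M³ + M*j)/2 = M³/2 + M*j/2)
K(v) = 0 (K(v) = 1 - 1*1 = 1 - 1 = 0)
K(6)*(r(p, C(-2)) - 49) = 0*((4 - 1*(-2))*(-11 + (4 - 1*(-2))²)/2 - 49) = 0*((4 + 2)*(-11 + (4 + 2)²)/2 - 49) = 0*((½)*6*(-11 + 6²) - 49) = 0*((½)*6*(-11 + 36) - 49) = 0*((½)*6*25 - 49) = 0*(75 - 49) = 0*26 = 0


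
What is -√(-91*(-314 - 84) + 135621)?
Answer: -√171839 ≈ -414.53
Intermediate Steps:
-√(-91*(-314 - 84) + 135621) = -√(-91*(-398) + 135621) = -√(36218 + 135621) = -√171839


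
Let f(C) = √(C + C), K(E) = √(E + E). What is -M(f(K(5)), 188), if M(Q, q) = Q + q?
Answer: -188 - 2^(¾)*5^(¼) ≈ -190.51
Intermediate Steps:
K(E) = √2*√E (K(E) = √(2*E) = √2*√E)
f(C) = √2*√C (f(C) = √(2*C) = √2*√C)
-M(f(K(5)), 188) = -(√2*√(√2*√5) + 188) = -(√2*√(√10) + 188) = -(√2*10^(¼) + 188) = -(2^(¾)*5^(¼) + 188) = -(188 + 2^(¾)*5^(¼)) = -188 - 2^(¾)*5^(¼)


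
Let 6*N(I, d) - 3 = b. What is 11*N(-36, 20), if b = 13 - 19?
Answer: -11/2 ≈ -5.5000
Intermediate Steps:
b = -6
N(I, d) = -1/2 (N(I, d) = 1/2 + (1/6)*(-6) = 1/2 - 1 = -1/2)
11*N(-36, 20) = 11*(-1/2) = -11/2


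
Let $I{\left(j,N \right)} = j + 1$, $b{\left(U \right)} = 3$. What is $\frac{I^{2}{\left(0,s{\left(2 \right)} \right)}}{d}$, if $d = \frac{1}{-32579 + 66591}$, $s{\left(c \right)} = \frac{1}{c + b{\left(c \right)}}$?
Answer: $34012$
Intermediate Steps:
$s{\left(c \right)} = \frac{1}{3 + c}$ ($s{\left(c \right)} = \frac{1}{c + 3} = \frac{1}{3 + c}$)
$I{\left(j,N \right)} = 1 + j$
$d = \frac{1}{34012} \approx 2.9401 \cdot 10^{-5}$
$\frac{I^{2}{\left(0,s{\left(2 \right)} \right)}}{d} = \left(1 + 0\right)^{2} \frac{1}{\frac{1}{34012}} = 1^{2} \cdot 34012 = 1 \cdot 34012 = 34012$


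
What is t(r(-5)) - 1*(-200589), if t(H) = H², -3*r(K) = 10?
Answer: 1805401/9 ≈ 2.0060e+5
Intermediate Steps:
r(K) = -10/3 (r(K) = -⅓*10 = -10/3)
t(r(-5)) - 1*(-200589) = (-10/3)² - 1*(-200589) = 100/9 + 200589 = 1805401/9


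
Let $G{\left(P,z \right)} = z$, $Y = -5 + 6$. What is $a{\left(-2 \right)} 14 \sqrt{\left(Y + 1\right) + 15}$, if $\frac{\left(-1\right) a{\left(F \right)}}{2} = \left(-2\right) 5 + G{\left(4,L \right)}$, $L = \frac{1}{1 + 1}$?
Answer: $266 \sqrt{17} \approx 1096.7$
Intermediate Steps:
$Y = 1$
$L = \frac{1}{2} \approx 0.5$
$a{\left(F \right)} = 19$ ($a{\left(F \right)} = - 2 \left(\left(-2\right) 5 + \frac{1}{2}\right) = - 2 \left(-10 + \frac{1}{2}\right) = \left(-2\right) \left(- \frac{19}{2}\right) = 19$)
$a{\left(-2 \right)} 14 \sqrt{\left(Y + 1\right) + 15} = 19 \cdot 14 \sqrt{\left(1 + 1\right) + 15} = 266 \sqrt{2 + 15} = 266 \sqrt{17}$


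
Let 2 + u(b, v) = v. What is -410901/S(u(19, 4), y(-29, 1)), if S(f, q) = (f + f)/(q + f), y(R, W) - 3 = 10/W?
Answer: -6163515/4 ≈ -1.5409e+6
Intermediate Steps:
u(b, v) = -2 + v
y(R, W) = 3 + 10/W
S(f, q) = 2*f/(f + q) (S(f, q) = (2*f)/(f + q) = 2*f/(f + q))
-410901/S(u(19, 4), y(-29, 1)) = -410901*((-2 + 4) + (3 + 10/1))/(2*(-2 + 4)) = -410901/(2*2/(2 + (3 + 10*1))) = -410901/(2*2/(2 + (3 + 10))) = -410901/(2*2/(2 + 13)) = -410901/(2*2/15) = -410901/(2*2*(1/15)) = -410901/4/15 = -410901*15/4 = -6163515/4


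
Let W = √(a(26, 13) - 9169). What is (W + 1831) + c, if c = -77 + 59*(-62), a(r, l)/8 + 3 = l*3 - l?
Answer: -1904 + I*√8985 ≈ -1904.0 + 94.789*I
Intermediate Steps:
a(r, l) = -24 + 16*l (a(r, l) = -24 + 8*(l*3 - l) = -24 + 8*(3*l - l) = -24 + 8*(2*l) = -24 + 16*l)
W = I*√8985 (W = √((-24 + 16*13) - 9169) = √((-24 + 208) - 9169) = √(184 - 9169) = √(-8985) = I*√8985 ≈ 94.789*I)
c = -3735 (c = -77 - 3658 = -3735)
(W + 1831) + c = (I*√8985 + 1831) - 3735 = (1831 + I*√8985) - 3735 = -1904 + I*√8985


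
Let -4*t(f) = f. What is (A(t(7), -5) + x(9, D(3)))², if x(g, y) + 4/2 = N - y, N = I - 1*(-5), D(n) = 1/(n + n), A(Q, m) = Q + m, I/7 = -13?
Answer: 1297321/144 ≈ 9009.2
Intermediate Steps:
I = -91 (I = 7*(-13) = -91)
t(f) = -f/4
D(n) = 1/(2*n)
N = -86 (N = -91 - 1*(-5) = -91 + 5 = -86)
x(g, y) = -88 - y (x(g, y) = -2 + (-86 - y) = -88 - y)
(A(t(7), -5) + x(9, D(3)))² = ((-¼*7 - 5) + (-88 - 1/(2*3)))² = ((-7/4 - 5) + (-88 - 1/(2*3)))² = (-27/4 + (-88 - 1*⅙))² = (-27/4 + (-88 - ⅙))² = (-27/4 - 529/6)² = (-1139/12)² = 1297321/144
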